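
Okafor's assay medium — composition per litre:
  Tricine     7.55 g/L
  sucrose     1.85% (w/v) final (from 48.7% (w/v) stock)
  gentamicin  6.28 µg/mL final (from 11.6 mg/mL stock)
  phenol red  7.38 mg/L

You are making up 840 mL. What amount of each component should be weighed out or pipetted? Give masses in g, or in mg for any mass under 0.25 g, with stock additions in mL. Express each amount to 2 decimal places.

Tricine 6.34 g; sucrose 31.91 mL; gentamicin 0.45 mL; phenol red 6.20 mg

Target volume = 840 mL = 0.84 L.
Tricine: 7.55 g/L × 0.84 L = 6.34 g
sucrose: V = C2·V2/C1 = 1.85% ÷ 48.7% × 840 mL = 31.91 mL
gentamicin: C1V1 = C2V2 → 6.28 µg/mL × 840 mL ÷ 11600 µg/mL = 0.45 mL
phenol red: 7.38 mg/L × 0.84 L = 6.20 mg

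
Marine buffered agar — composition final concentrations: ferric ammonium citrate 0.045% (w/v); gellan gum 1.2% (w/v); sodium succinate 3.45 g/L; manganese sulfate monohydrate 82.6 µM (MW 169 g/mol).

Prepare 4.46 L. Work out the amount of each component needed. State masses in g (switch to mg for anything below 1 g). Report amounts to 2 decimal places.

ferric ammonium citrate 2.01 g; gellan gum 53.52 g; sodium succinate 15.39 g; manganese sulfate monohydrate 62.26 mg

Working volume: 4.46 L.
ferric ammonium citrate: 0.045% w/v = 0.45 g/L → 0.45 × 4.46 L = 2.01 g
gellan gum: 1.2% w/v = 12 g/L → 12 × 4.46 L = 53.52 g
sodium succinate: 3.45 g/L × 4.46 L = 15.39 g
manganese sulfate monohydrate: 82.6 µmol/L × 169 g/mol × 4.46 L ÷ 1000 = 62.26 mg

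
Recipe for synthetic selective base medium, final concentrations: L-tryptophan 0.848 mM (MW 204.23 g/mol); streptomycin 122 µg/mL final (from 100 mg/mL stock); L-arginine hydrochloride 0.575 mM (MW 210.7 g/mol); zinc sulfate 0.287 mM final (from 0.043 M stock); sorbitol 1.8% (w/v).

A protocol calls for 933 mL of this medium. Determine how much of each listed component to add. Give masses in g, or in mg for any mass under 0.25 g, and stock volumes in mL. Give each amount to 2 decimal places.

L-tryptophan 161.58 mg; streptomycin 1.14 mL; L-arginine hydrochloride 113.04 mg; zinc sulfate 6.23 mL; sorbitol 16.79 g

Working volume: 933 mL = 0.933 L.
L-tryptophan: 0.848 mmol/L × 204.23 mg/mmol × 0.933 L = 161.58 mg
streptomycin: V = C2·V2/C1 = 122 µg/mL × 933 mL ÷ 100000 µg/mL = 1.14 mL
L-arginine hydrochloride: 0.575 mmol/L × 210.7 mg/mmol × 0.933 L = 113.04 mg
zinc sulfate: V = C2·V2/C1 = 0.287 mM × 933 mL ÷ 43 mM = 6.23 mL
sorbitol: 1.8 g per 100 mL × 933 mL ÷ 100 = 16.79 g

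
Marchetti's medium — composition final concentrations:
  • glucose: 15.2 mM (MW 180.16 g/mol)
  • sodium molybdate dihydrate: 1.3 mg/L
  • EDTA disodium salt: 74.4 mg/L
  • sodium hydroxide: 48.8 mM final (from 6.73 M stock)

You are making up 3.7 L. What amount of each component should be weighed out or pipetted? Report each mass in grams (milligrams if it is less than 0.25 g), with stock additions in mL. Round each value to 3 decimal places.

Working volume: 3.7 L.
glucose: 15.2 mmol/L × 180.16 g/mol × 3.7 L ÷ 1000 = 10.132 g
sodium molybdate dihydrate: 1.3 mg/L × 3.7 L = 4.810 mg
EDTA disodium salt: 74.4 mg/L × 3.7 L = 275.28 mg = 0.275 g
sodium hydroxide: V = C2·V2/C1 = 48.8 mM × 3700 mL ÷ 6730 mM = 26.829 mL

glucose 10.132 g; sodium molybdate dihydrate 4.810 mg; EDTA disodium salt 0.275 g; sodium hydroxide 26.829 mL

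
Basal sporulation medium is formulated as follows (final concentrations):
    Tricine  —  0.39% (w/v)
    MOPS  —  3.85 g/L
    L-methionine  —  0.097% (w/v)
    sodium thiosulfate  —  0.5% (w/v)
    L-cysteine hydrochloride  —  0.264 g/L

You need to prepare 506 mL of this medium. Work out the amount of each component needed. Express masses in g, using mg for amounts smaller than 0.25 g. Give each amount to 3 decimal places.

Target volume = 506 mL = 0.506 L.
Tricine: 0.39 g per 100 mL × 506 mL ÷ 100 = 1.973 g
MOPS: 3.85 g/L × 0.506 L = 1.948 g
L-methionine: 0.097% w/v = 0.97 g/L → 0.97 × 0.506 L = 0.491 g
sodium thiosulfate: 0.5% w/v = 5 g/L → 5 × 0.506 L = 2.530 g
L-cysteine hydrochloride: 0.264 g/L × 0.506 L = 0.133584 g = 133.584 mg

Tricine 1.973 g; MOPS 1.948 g; L-methionine 0.491 g; sodium thiosulfate 2.530 g; L-cysteine hydrochloride 133.584 mg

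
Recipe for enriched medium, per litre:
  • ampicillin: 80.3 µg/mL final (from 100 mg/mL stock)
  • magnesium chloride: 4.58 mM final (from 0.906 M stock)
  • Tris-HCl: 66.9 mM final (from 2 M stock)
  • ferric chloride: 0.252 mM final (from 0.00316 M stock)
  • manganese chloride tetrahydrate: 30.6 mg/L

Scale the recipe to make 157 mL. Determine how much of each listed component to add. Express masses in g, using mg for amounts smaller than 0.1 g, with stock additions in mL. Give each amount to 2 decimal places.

ampicillin 0.13 mL; magnesium chloride 0.79 mL; Tris-HCl 5.25 mL; ferric chloride 12.52 mL; manganese chloride tetrahydrate 4.80 mg

Working volume: 157 mL = 0.157 L.
ampicillin: C1V1 = C2V2 → 80.3 µg/mL × 157 mL ÷ 100000 µg/mL = 0.13 mL
magnesium chloride: C1V1 = C2V2 → 4.58 mM × 157 mL ÷ 906 mM = 0.79 mL
Tris-HCl: dilute stock: 66.9 mM × 157 mL ÷ 2000 mM = 5.25 mL
ferric chloride: C1V1 = C2V2 → 0.252 mM × 157 mL ÷ 3.16 mM = 12.52 mL
manganese chloride tetrahydrate: 30.6 mg/L × 0.157 L = 4.80 mg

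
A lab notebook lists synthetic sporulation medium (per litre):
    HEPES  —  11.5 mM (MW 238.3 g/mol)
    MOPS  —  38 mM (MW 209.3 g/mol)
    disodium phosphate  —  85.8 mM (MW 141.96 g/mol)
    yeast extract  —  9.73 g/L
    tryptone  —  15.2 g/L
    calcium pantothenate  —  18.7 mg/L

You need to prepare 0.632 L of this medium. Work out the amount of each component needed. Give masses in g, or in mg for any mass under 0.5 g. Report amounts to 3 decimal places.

HEPES 1.732 g; MOPS 5.027 g; disodium phosphate 7.698 g; yeast extract 6.149 g; tryptone 9.606 g; calcium pantothenate 11.818 mg

Working volume: 0.632 L.
HEPES: 11.5 mmol/L × 238.3 g/mol × 0.632 L ÷ 1000 = 1.732 g
MOPS: 38 mmol/L × 209.3 g/mol × 0.632 L ÷ 1000 = 5.027 g
disodium phosphate: 85.8 mmol/L × 141.96 g/mol × 0.632 L ÷ 1000 = 7.698 g
yeast extract: 9.73 g/L × 0.632 L = 6.149 g
tryptone: 15.2 g/L × 0.632 L = 9.606 g
calcium pantothenate: 18.7 mg/L × 0.632 L = 11.818 mg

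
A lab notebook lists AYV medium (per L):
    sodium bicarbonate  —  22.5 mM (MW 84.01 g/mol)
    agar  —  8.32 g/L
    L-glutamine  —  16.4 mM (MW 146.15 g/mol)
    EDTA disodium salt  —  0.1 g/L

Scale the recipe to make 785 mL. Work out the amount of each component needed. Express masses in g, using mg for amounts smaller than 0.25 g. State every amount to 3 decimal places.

Scale factor relative to 1 L: 0.785.
sodium bicarbonate: 22.5 mmol/L × 84.01 g/mol × 0.785 L ÷ 1000 = 1.484 g
agar: 8.32 g/L × 0.785 L = 6.531 g
L-glutamine: 16.4 mmol/L × 146.15 g/mol × 0.785 L ÷ 1000 = 1.882 g
EDTA disodium salt: 0.1 g/L × 0.785 L = 0.0785 g = 78.500 mg

sodium bicarbonate 1.484 g; agar 6.531 g; L-glutamine 1.882 g; EDTA disodium salt 78.500 mg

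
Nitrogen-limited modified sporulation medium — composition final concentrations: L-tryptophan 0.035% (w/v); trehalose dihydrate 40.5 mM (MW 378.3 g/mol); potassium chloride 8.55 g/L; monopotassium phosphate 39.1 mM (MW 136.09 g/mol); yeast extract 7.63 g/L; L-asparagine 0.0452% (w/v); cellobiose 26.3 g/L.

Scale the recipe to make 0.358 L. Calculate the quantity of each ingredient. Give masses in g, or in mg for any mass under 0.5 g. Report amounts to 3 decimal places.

Working volume: 0.358 L.
L-tryptophan: 0.035 g per 100 mL × 358 mL ÷ 100 = 0.1253 g = 125.300 mg
trehalose dihydrate: 40.5 mmol/L × 378.3 g/mol × 0.358 L ÷ 1000 = 5.485 g
potassium chloride: 8.55 g/L × 0.358 L = 3.061 g
monopotassium phosphate: 39.1 mmol/L × 136.09 g/mol × 0.358 L ÷ 1000 = 1.905 g
yeast extract: 7.63 g/L × 0.358 L = 2.732 g
L-asparagine: 0.0452% w/v = 0.452 g/L → 0.452 × 0.358 L = 0.161816 g = 161.816 mg
cellobiose: 26.3 g/L × 0.358 L = 9.415 g

L-tryptophan 125.300 mg; trehalose dihydrate 5.485 g; potassium chloride 3.061 g; monopotassium phosphate 1.905 g; yeast extract 2.732 g; L-asparagine 161.816 mg; cellobiose 9.415 g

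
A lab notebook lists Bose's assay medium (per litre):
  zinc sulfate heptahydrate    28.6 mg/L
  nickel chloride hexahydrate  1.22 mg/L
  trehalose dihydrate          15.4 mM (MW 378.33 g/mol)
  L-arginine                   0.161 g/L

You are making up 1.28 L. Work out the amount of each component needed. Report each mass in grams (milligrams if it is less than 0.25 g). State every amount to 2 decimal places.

zinc sulfate heptahydrate 36.61 mg; nickel chloride hexahydrate 1.56 mg; trehalose dihydrate 7.46 g; L-arginine 206.08 mg

Scale factor relative to 1 L: 1.28.
zinc sulfate heptahydrate: 28.6 mg/L × 1.28 L = 36.61 mg
nickel chloride hexahydrate: 1.22 mg/L × 1.28 L = 1.56 mg
trehalose dihydrate: 15.4 mmol/L × 378.33 g/mol × 1.28 L ÷ 1000 = 7.46 g
L-arginine: 0.161 g/L × 1.28 L = 0.20608 g = 206.08 mg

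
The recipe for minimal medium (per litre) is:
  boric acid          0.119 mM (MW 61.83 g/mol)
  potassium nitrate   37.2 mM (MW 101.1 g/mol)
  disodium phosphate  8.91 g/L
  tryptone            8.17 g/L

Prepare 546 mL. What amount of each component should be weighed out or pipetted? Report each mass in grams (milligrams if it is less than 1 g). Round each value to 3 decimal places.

boric acid 4.017 mg; potassium nitrate 2.053 g; disodium phosphate 4.865 g; tryptone 4.461 g

Working volume: 546 mL = 0.546 L.
boric acid: 0.119 mmol/L × 61.83 mg/mmol × 0.546 L = 4.017 mg
potassium nitrate: 37.2 mmol/L × 101.1 g/mol × 0.546 L ÷ 1000 = 2.053 g
disodium phosphate: 8.91 g/L × 0.546 L = 4.865 g
tryptone: 8.17 g/L × 0.546 L = 4.461 g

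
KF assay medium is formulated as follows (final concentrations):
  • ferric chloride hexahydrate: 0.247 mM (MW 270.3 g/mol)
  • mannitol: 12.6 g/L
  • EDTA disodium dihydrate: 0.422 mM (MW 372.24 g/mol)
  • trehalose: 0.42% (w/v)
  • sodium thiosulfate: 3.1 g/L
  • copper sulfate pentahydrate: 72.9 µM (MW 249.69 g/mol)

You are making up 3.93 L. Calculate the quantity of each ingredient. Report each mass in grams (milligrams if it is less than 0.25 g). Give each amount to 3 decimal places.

ferric chloride hexahydrate 0.262 g; mannitol 49.518 g; EDTA disodium dihydrate 0.617 g; trehalose 16.506 g; sodium thiosulfate 12.183 g; copper sulfate pentahydrate 71.535 mg

Scale factor relative to 1 L: 3.93.
ferric chloride hexahydrate: 0.247 mmol/L × 270.3 g/mol × 3.93 L ÷ 1000 = 0.262 g
mannitol: 12.6 g/L × 3.93 L = 49.518 g
EDTA disodium dihydrate: 0.422 mmol/L × 372.24 g/mol × 3.93 L ÷ 1000 = 0.617 g
trehalose: 0.42% w/v = 4.2 g/L → 4.2 × 3.93 L = 16.506 g
sodium thiosulfate: 3.1 g/L × 3.93 L = 12.183 g
copper sulfate pentahydrate: 72.9 µmol/L × 249.69 g/mol × 3.93 L ÷ 1000 = 71.535 mg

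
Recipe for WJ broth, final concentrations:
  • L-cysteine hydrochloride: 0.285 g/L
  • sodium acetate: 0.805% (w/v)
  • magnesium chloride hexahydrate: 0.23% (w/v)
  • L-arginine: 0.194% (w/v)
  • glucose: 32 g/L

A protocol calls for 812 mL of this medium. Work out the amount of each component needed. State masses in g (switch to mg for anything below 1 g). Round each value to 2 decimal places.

Scale factor relative to 1 L: 0.812.
L-cysteine hydrochloride: 0.285 g/L × 0.812 L = 0.23142 g = 231.42 mg
sodium acetate: 0.805 g per 100 mL × 812 mL ÷ 100 = 6.54 g
magnesium chloride hexahydrate: 0.23% w/v = 2.3 g/L → 2.3 × 0.812 L = 1.87 g
L-arginine: 0.194 g per 100 mL × 812 mL ÷ 100 = 1.58 g
glucose: 32 g/L × 0.812 L = 25.98 g

L-cysteine hydrochloride 231.42 mg; sodium acetate 6.54 g; magnesium chloride hexahydrate 1.87 g; L-arginine 1.58 g; glucose 25.98 g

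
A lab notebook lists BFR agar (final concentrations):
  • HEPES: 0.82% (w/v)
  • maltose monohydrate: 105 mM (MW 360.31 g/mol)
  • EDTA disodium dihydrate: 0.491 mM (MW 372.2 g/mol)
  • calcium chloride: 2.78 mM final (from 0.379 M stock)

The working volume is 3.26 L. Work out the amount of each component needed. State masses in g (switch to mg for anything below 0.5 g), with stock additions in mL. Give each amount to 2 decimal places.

HEPES 26.73 g; maltose monohydrate 123.33 g; EDTA disodium dihydrate 0.60 g; calcium chloride 23.91 mL

Working volume: 3.26 L.
HEPES: 0.82 g per 100 mL × 3260 mL ÷ 100 = 26.73 g
maltose monohydrate: 105 mmol/L × 360.31 g/mol × 3.26 L ÷ 1000 = 123.33 g
EDTA disodium dihydrate: 0.491 mmol/L × 372.2 g/mol × 3.26 L ÷ 1000 = 0.60 g
calcium chloride: dilute stock: 2.78 mM × 3260 mL ÷ 379 mM = 23.91 mL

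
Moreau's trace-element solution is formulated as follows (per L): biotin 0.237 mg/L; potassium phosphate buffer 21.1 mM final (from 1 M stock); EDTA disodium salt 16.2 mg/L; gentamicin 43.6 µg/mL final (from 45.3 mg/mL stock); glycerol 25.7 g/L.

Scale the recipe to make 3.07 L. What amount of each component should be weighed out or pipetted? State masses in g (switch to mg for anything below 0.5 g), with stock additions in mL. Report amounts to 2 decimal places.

Scale factor relative to 1 L: 3.07.
biotin: 0.237 mg/L × 3.07 L = 0.73 mg
potassium phosphate buffer: C1V1 = C2V2 → 21.1 mM × 3070 mL ÷ 1000 mM = 64.78 mL
EDTA disodium salt: 16.2 mg/L × 3.07 L = 49.73 mg
gentamicin: C1V1 = C2V2 → 43.6 µg/mL × 3070 mL ÷ 45300 µg/mL = 2.95 mL
glycerol: 25.7 g/L × 3.07 L = 78.90 g

biotin 0.73 mg; potassium phosphate buffer 64.78 mL; EDTA disodium salt 49.73 mg; gentamicin 2.95 mL; glycerol 78.90 g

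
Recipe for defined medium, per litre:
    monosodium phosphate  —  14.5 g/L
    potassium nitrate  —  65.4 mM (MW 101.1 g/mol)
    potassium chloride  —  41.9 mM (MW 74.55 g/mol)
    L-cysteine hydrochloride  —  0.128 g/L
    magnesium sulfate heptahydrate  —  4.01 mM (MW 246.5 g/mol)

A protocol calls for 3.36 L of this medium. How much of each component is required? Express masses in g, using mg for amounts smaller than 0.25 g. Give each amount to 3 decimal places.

Scale factor relative to 1 L: 3.36.
monosodium phosphate: 14.5 g/L × 3.36 L = 48.720 g
potassium nitrate: 65.4 mmol/L × 101.1 g/mol × 3.36 L ÷ 1000 = 22.216 g
potassium chloride: 41.9 mmol/L × 74.55 g/mol × 3.36 L ÷ 1000 = 10.495 g
L-cysteine hydrochloride: 0.128 g/L × 3.36 L = 0.430 g
magnesium sulfate heptahydrate: 4.01 mmol/L × 246.5 g/mol × 3.36 L ÷ 1000 = 3.321 g

monosodium phosphate 48.720 g; potassium nitrate 22.216 g; potassium chloride 10.495 g; L-cysteine hydrochloride 0.430 g; magnesium sulfate heptahydrate 3.321 g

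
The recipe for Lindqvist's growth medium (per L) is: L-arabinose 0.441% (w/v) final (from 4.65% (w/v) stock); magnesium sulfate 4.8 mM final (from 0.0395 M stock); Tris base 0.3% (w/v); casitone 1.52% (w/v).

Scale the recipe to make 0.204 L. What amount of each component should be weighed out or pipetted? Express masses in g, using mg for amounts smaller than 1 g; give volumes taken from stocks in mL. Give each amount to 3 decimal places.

Scale factor relative to 1 L: 0.204.
L-arabinose: C1V1 = C2V2 → 0.441% ÷ 4.65% × 204 mL = 19.347 mL
magnesium sulfate: C1V1 = C2V2 → 4.8 mM × 204 mL ÷ 39.5 mM = 24.790 mL
Tris base: 0.3 g per 100 mL × 204 mL ÷ 100 = 0.612 g = 612.000 mg
casitone: 1.52 g per 100 mL × 204 mL ÷ 100 = 3.101 g

L-arabinose 19.347 mL; magnesium sulfate 24.790 mL; Tris base 612.000 mg; casitone 3.101 g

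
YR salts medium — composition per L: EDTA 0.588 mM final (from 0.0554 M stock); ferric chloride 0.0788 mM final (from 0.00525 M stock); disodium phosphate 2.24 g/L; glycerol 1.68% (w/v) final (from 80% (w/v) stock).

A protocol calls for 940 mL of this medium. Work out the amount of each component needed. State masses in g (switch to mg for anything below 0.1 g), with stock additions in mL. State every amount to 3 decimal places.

Target volume = 940 mL = 0.94 L.
EDTA: V = C2·V2/C1 = 0.588 mM × 940 mL ÷ 55.4 mM = 9.977 mL
ferric chloride: C1V1 = C2V2 → 0.0788 mM × 940 mL ÷ 5.25 mM = 14.109 mL
disodium phosphate: 2.24 g/L × 0.94 L = 2.106 g
glycerol: V = C2·V2/C1 = 1.68% ÷ 80% × 940 mL = 19.740 mL

EDTA 9.977 mL; ferric chloride 14.109 mL; disodium phosphate 2.106 g; glycerol 19.740 mL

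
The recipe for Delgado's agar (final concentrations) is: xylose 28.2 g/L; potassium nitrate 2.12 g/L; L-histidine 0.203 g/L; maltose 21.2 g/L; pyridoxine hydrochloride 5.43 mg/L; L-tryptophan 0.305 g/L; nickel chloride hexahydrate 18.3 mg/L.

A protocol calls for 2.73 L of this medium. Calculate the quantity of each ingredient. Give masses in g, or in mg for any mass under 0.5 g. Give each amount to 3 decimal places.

Working volume: 2.73 L.
xylose: 28.2 g/L × 2.73 L = 76.986 g
potassium nitrate: 2.12 g/L × 2.73 L = 5.788 g
L-histidine: 0.203 g/L × 2.73 L = 0.554 g
maltose: 21.2 g/L × 2.73 L = 57.876 g
pyridoxine hydrochloride: 5.43 mg/L × 2.73 L = 14.824 mg
L-tryptophan: 0.305 g/L × 2.73 L = 0.833 g
nickel chloride hexahydrate: 18.3 mg/L × 2.73 L = 49.959 mg

xylose 76.986 g; potassium nitrate 5.788 g; L-histidine 0.554 g; maltose 57.876 g; pyridoxine hydrochloride 14.824 mg; L-tryptophan 0.833 g; nickel chloride hexahydrate 49.959 mg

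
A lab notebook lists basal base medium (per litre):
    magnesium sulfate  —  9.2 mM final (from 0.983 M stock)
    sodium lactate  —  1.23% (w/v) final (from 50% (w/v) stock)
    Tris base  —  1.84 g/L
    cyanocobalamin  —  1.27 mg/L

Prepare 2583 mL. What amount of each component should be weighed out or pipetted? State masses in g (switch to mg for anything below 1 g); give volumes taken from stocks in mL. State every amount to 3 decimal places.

magnesium sulfate 24.175 mL; sodium lactate 63.542 mL; Tris base 4.753 g; cyanocobalamin 3.280 mg

Target volume = 2583 mL = 2.583 L.
magnesium sulfate: V = C2·V2/C1 = 9.2 mM × 2583 mL ÷ 983 mM = 24.175 mL
sodium lactate: V = C2·V2/C1 = 1.23% ÷ 50% × 2583 mL = 63.542 mL
Tris base: 1.84 g/L × 2.583 L = 4.753 g
cyanocobalamin: 1.27 mg/L × 2.583 L = 3.280 mg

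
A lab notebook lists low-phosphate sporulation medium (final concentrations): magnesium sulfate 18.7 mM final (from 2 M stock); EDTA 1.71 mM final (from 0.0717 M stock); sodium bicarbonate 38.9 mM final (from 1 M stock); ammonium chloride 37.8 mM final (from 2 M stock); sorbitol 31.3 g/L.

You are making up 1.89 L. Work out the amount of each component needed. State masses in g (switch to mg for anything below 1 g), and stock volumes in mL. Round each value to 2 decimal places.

magnesium sulfate 17.67 mL; EDTA 45.08 mL; sodium bicarbonate 73.52 mL; ammonium chloride 35.72 mL; sorbitol 59.16 g

Working volume: 1.89 L.
magnesium sulfate: V = C2·V2/C1 = 18.7 mM × 1890 mL ÷ 2000 mM = 17.67 mL
EDTA: dilute stock: 1.71 mM × 1890 mL ÷ 71.7 mM = 45.08 mL
sodium bicarbonate: C1V1 = C2V2 → 38.9 mM × 1890 mL ÷ 1000 mM = 73.52 mL
ammonium chloride: dilute stock: 37.8 mM × 1890 mL ÷ 2000 mM = 35.72 mL
sorbitol: 31.3 g/L × 1.89 L = 59.16 g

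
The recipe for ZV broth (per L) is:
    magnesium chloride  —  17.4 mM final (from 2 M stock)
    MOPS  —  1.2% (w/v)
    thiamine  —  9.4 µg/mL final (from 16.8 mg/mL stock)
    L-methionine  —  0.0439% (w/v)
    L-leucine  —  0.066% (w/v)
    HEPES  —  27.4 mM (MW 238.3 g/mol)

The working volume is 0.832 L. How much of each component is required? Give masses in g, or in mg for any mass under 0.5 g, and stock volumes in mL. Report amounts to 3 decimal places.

Scale factor relative to 1 L: 0.832.
magnesium chloride: dilute stock: 17.4 mM × 832 mL ÷ 2000 mM = 7.238 mL
MOPS: 1.2 g per 100 mL × 832 mL ÷ 100 = 9.984 g
thiamine: dilute stock: 9.4 µg/mL × 832 mL ÷ 16800 µg/mL = 0.466 mL
L-methionine: 0.0439% w/v = 0.439 g/L → 0.439 × 0.832 L = 0.365248 g = 365.248 mg
L-leucine: 0.066% w/v = 0.66 g/L → 0.66 × 0.832 L = 0.549 g
HEPES: 27.4 mmol/L × 238.3 g/mol × 0.832 L ÷ 1000 = 5.432 g

magnesium chloride 7.238 mL; MOPS 9.984 g; thiamine 0.466 mL; L-methionine 365.248 mg; L-leucine 0.549 g; HEPES 5.432 g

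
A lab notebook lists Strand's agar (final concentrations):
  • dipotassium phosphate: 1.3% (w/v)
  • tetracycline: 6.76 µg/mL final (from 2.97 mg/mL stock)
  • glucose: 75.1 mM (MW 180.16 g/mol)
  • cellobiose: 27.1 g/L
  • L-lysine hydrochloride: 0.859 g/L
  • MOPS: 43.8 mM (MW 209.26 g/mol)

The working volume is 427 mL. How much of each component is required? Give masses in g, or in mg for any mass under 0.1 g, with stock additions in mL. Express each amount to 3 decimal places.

Scale factor relative to 1 L: 0.427.
dipotassium phosphate: 1.3% w/v = 13 g/L → 13 × 0.427 L = 5.551 g
tetracycline: C1V1 = C2V2 → 6.76 µg/mL × 427 mL ÷ 2970 µg/mL = 0.972 mL
glucose: 75.1 mmol/L × 180.16 g/mol × 0.427 L ÷ 1000 = 5.777 g
cellobiose: 27.1 g/L × 0.427 L = 11.572 g
L-lysine hydrochloride: 0.859 g/L × 0.427 L = 0.367 g
MOPS: 43.8 mmol/L × 209.26 g/mol × 0.427 L ÷ 1000 = 3.914 g

dipotassium phosphate 5.551 g; tetracycline 0.972 mL; glucose 5.777 g; cellobiose 11.572 g; L-lysine hydrochloride 0.367 g; MOPS 3.914 g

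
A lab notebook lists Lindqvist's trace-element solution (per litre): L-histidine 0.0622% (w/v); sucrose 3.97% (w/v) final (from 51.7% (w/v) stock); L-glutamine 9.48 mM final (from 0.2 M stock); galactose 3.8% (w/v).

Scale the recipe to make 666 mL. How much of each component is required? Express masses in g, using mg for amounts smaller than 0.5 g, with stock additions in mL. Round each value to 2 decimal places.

L-histidine 414.25 mg; sucrose 51.14 mL; L-glutamine 31.57 mL; galactose 25.31 g

Target volume = 666 mL = 0.666 L.
L-histidine: 0.0622 g per 100 mL × 666 mL ÷ 100 = 0.414252 g = 414.25 mg
sucrose: V = C2·V2/C1 = 3.97% ÷ 51.7% × 666 mL = 51.14 mL
L-glutamine: dilute stock: 9.48 mM × 666 mL ÷ 200 mM = 31.57 mL
galactose: 3.8% w/v = 38 g/L → 38 × 0.666 L = 25.31 g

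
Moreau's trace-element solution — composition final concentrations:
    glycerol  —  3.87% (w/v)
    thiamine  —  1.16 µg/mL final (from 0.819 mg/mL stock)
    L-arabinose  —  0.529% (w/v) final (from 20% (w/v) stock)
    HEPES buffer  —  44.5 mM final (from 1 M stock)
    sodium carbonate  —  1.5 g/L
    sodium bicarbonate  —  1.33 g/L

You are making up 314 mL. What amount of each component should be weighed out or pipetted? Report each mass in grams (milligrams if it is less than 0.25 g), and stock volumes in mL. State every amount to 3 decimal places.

glycerol 12.152 g; thiamine 0.445 mL; L-arabinose 8.305 mL; HEPES buffer 13.973 mL; sodium carbonate 0.471 g; sodium bicarbonate 0.418 g

Target volume = 314 mL = 0.314 L.
glycerol: 3.87 g per 100 mL × 314 mL ÷ 100 = 12.152 g
thiamine: C1V1 = C2V2 → 1.16 µg/mL × 314 mL ÷ 819 µg/mL = 0.445 mL
L-arabinose: C1V1 = C2V2 → 0.529% ÷ 20% × 314 mL = 8.305 mL
HEPES buffer: C1V1 = C2V2 → 44.5 mM × 314 mL ÷ 1000 mM = 13.973 mL
sodium carbonate: 1.5 g/L × 0.314 L = 0.471 g
sodium bicarbonate: 1.33 g/L × 0.314 L = 0.418 g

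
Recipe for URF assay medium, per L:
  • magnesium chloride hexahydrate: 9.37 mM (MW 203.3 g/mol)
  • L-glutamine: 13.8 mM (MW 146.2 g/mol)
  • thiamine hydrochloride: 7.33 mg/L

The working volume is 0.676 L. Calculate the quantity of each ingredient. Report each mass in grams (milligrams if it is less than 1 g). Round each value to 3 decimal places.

magnesium chloride hexahydrate 1.288 g; L-glutamine 1.364 g; thiamine hydrochloride 4.955 mg

Scale factor relative to 1 L: 0.676.
magnesium chloride hexahydrate: 9.37 mmol/L × 203.3 g/mol × 0.676 L ÷ 1000 = 1.288 g
L-glutamine: 13.8 mmol/L × 146.2 g/mol × 0.676 L ÷ 1000 = 1.364 g
thiamine hydrochloride: 7.33 mg/L × 0.676 L = 4.955 mg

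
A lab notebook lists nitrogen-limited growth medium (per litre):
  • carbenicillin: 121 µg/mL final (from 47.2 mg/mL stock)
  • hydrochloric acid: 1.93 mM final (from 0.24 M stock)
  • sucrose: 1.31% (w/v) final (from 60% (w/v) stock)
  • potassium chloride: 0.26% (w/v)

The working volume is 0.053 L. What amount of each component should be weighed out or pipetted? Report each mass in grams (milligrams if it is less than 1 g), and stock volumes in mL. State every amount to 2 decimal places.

Working volume: 0.053 L.
carbenicillin: V = C2·V2/C1 = 121 µg/mL × 53 mL ÷ 47200 µg/mL = 0.14 mL
hydrochloric acid: dilute stock: 1.93 mM × 53 mL ÷ 240 mM = 0.43 mL
sucrose: dilute stock: 1.31% ÷ 60% × 53 mL = 1.16 mL
potassium chloride: 0.26% w/v = 2.6 g/L → 2.6 × 0.053 L = 0.1378 g = 137.80 mg

carbenicillin 0.14 mL; hydrochloric acid 0.43 mL; sucrose 1.16 mL; potassium chloride 137.80 mg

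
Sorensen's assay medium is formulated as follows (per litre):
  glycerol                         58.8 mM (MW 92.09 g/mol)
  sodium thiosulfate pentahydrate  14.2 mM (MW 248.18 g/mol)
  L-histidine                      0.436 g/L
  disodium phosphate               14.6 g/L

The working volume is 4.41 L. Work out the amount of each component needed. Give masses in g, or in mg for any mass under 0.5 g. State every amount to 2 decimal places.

Working volume: 4.41 L.
glycerol: 58.8 mmol/L × 92.09 g/mol × 4.41 L ÷ 1000 = 23.88 g
sodium thiosulfate pentahydrate: 14.2 mmol/L × 248.18 g/mol × 4.41 L ÷ 1000 = 15.54 g
L-histidine: 0.436 g/L × 4.41 L = 1.92 g
disodium phosphate: 14.6 g/L × 4.41 L = 64.39 g

glycerol 23.88 g; sodium thiosulfate pentahydrate 15.54 g; L-histidine 1.92 g; disodium phosphate 64.39 g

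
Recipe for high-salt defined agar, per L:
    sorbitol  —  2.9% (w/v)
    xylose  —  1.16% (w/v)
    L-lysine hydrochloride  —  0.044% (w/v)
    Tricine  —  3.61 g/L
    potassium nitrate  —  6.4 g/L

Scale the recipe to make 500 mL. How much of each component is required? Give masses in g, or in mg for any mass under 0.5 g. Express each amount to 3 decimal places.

Target volume = 500 mL = 0.5 L.
sorbitol: 2.9 g per 100 mL × 500 mL ÷ 100 = 14.500 g
xylose: 1.16 g per 100 mL × 500 mL ÷ 100 = 5.800 g
L-lysine hydrochloride: 0.044 g per 100 mL × 500 mL ÷ 100 = 0.22 g = 220.000 mg
Tricine: 3.61 g/L × 0.5 L = 1.805 g
potassium nitrate: 6.4 g/L × 0.5 L = 3.200 g

sorbitol 14.500 g; xylose 5.800 g; L-lysine hydrochloride 220.000 mg; Tricine 1.805 g; potassium nitrate 3.200 g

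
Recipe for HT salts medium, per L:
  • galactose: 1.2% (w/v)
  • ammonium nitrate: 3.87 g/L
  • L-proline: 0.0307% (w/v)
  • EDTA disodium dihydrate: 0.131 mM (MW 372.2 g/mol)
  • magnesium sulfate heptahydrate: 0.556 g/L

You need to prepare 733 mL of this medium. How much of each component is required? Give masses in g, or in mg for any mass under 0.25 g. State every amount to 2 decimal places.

galactose 8.80 g; ammonium nitrate 2.84 g; L-proline 225.03 mg; EDTA disodium dihydrate 35.74 mg; magnesium sulfate heptahydrate 0.41 g

Working volume: 733 mL = 0.733 L.
galactose: 1.2% w/v = 12 g/L → 12 × 0.733 L = 8.80 g
ammonium nitrate: 3.87 g/L × 0.733 L = 2.84 g
L-proline: 0.0307% w/v = 0.307 g/L → 0.307 × 0.733 L = 0.225031 g = 225.03 mg
EDTA disodium dihydrate: 0.131 mmol/L × 372.2 mg/mmol × 0.733 L = 35.74 mg
magnesium sulfate heptahydrate: 0.556 g/L × 0.733 L = 0.41 g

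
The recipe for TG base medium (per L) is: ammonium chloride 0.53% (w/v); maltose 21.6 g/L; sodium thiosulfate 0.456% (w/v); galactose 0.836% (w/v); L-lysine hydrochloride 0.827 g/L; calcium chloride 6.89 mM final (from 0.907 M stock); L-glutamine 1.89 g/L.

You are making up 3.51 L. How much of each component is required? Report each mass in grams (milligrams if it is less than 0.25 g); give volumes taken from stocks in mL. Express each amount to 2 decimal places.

Working volume: 3.51 L.
ammonium chloride: 0.53% w/v = 5.3 g/L → 5.3 × 3.51 L = 18.60 g
maltose: 21.6 g/L × 3.51 L = 75.82 g
sodium thiosulfate: 0.456 g per 100 mL × 3510 mL ÷ 100 = 16.01 g
galactose: 0.836 g per 100 mL × 3510 mL ÷ 100 = 29.34 g
L-lysine hydrochloride: 0.827 g/L × 3.51 L = 2.90 g
calcium chloride: dilute stock: 6.89 mM × 3510 mL ÷ 907 mM = 26.66 mL
L-glutamine: 1.89 g/L × 3.51 L = 6.63 g

ammonium chloride 18.60 g; maltose 75.82 g; sodium thiosulfate 16.01 g; galactose 29.34 g; L-lysine hydrochloride 2.90 g; calcium chloride 26.66 mL; L-glutamine 6.63 g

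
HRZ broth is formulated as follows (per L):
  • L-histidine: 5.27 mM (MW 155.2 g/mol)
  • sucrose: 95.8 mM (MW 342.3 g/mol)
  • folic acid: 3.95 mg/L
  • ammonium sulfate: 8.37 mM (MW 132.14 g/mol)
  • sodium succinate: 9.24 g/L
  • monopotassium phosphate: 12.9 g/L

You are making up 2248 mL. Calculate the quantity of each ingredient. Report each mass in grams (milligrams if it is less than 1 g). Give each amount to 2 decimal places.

L-histidine 1.84 g; sucrose 73.72 g; folic acid 8.88 mg; ammonium sulfate 2.49 g; sodium succinate 20.77 g; monopotassium phosphate 29.00 g

Scale factor relative to 1 L: 2.248.
L-histidine: 5.27 mmol/L × 155.2 g/mol × 2.248 L ÷ 1000 = 1.84 g
sucrose: 95.8 mmol/L × 342.3 g/mol × 2.248 L ÷ 1000 = 73.72 g
folic acid: 3.95 mg/L × 2.248 L = 8.88 mg
ammonium sulfate: 8.37 mmol/L × 132.14 g/mol × 2.248 L ÷ 1000 = 2.49 g
sodium succinate: 9.24 g/L × 2.248 L = 20.77 g
monopotassium phosphate: 12.9 g/L × 2.248 L = 29.00 g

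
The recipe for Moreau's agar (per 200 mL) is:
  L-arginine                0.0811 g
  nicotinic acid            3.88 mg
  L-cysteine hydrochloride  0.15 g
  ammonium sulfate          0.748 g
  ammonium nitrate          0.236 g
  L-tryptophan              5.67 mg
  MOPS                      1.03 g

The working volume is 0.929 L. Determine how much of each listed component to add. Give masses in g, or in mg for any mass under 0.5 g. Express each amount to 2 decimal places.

L-arginine 376.71 mg; nicotinic acid 18.02 mg; L-cysteine hydrochloride 0.70 g; ammonium sulfate 3.47 g; ammonium nitrate 1.10 g; L-tryptophan 26.34 mg; MOPS 4.78 g

Scale factor = 929 mL / 200 mL = 4.645.
L-arginine: 0.0811 g × (929 mL / 200 mL) = 0.376709 g = 376.71 mg
nicotinic acid: 3.88 mg × (929 mL / 200 mL) = 18.02 mg
L-cysteine hydrochloride: 0.15 g × (929 mL / 200 mL) = 0.70 g
ammonium sulfate: 0.748 g × (929 mL / 200 mL) = 3.47 g
ammonium nitrate: 0.236 g × (929 mL / 200 mL) = 1.10 g
L-tryptophan: 5.67 mg × (929 mL / 200 mL) = 26.34 mg
MOPS: 1.03 g × (929 mL / 200 mL) = 4.78 g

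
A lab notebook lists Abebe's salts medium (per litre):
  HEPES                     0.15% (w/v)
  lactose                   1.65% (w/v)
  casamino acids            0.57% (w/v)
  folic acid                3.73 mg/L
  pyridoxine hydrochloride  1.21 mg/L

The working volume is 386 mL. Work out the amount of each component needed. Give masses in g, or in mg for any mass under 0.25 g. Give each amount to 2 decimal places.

HEPES 0.58 g; lactose 6.37 g; casamino acids 2.20 g; folic acid 1.44 mg; pyridoxine hydrochloride 0.47 mg

Scale factor relative to 1 L: 0.386.
HEPES: 0.15 g per 100 mL × 386 mL ÷ 100 = 0.58 g
lactose: 1.65 g per 100 mL × 386 mL ÷ 100 = 6.37 g
casamino acids: 0.57 g per 100 mL × 386 mL ÷ 100 = 2.20 g
folic acid: 3.73 mg/L × 0.386 L = 1.44 mg
pyridoxine hydrochloride: 1.21 mg/L × 0.386 L = 0.47 mg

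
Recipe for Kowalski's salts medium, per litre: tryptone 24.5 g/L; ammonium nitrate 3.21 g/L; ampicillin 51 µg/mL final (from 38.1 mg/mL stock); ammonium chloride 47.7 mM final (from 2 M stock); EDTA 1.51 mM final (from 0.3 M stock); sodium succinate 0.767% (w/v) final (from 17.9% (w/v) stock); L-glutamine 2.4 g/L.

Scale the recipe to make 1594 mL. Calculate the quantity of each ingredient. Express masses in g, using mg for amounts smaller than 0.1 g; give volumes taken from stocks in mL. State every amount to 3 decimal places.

Scale factor relative to 1 L: 1.594.
tryptone: 24.5 g/L × 1.594 L = 39.053 g
ammonium nitrate: 3.21 g/L × 1.594 L = 5.117 g
ampicillin: V = C2·V2/C1 = 51 µg/mL × 1594 mL ÷ 38100 µg/mL = 2.134 mL
ammonium chloride: dilute stock: 47.7 mM × 1594 mL ÷ 2000 mM = 38.017 mL
EDTA: V = C2·V2/C1 = 1.51 mM × 1594 mL ÷ 300 mM = 8.023 mL
sodium succinate: V = C2·V2/C1 = 0.767% ÷ 17.9% × 1594 mL = 68.302 mL
L-glutamine: 2.4 g/L × 1.594 L = 3.826 g

tryptone 39.053 g; ammonium nitrate 5.117 g; ampicillin 2.134 mL; ammonium chloride 38.017 mL; EDTA 8.023 mL; sodium succinate 68.302 mL; L-glutamine 3.826 g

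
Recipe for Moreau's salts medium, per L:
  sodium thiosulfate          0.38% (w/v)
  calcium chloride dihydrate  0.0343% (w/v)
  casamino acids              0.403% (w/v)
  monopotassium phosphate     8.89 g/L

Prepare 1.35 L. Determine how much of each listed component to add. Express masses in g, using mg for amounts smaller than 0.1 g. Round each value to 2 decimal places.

sodium thiosulfate 5.13 g; calcium chloride dihydrate 0.46 g; casamino acids 5.44 g; monopotassium phosphate 12.00 g

Working volume: 1.35 L.
sodium thiosulfate: 0.38 g per 100 mL × 1350 mL ÷ 100 = 5.13 g
calcium chloride dihydrate: 0.0343 g per 100 mL × 1350 mL ÷ 100 = 0.46 g
casamino acids: 0.403 g per 100 mL × 1350 mL ÷ 100 = 5.44 g
monopotassium phosphate: 8.89 g/L × 1.35 L = 12.00 g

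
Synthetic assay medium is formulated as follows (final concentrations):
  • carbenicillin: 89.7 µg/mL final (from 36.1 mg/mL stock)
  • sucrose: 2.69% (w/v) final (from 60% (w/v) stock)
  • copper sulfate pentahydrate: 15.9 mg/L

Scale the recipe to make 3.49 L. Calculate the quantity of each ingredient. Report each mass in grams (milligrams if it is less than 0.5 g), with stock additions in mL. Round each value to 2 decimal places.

carbenicillin 8.67 mL; sucrose 156.47 mL; copper sulfate pentahydrate 55.49 mg

Working volume: 3.49 L.
carbenicillin: dilute stock: 89.7 µg/mL × 3490 mL ÷ 36100 µg/mL = 8.67 mL
sucrose: V = C2·V2/C1 = 2.69% ÷ 60% × 3490 mL = 156.47 mL
copper sulfate pentahydrate: 15.9 mg/L × 3.49 L = 55.49 mg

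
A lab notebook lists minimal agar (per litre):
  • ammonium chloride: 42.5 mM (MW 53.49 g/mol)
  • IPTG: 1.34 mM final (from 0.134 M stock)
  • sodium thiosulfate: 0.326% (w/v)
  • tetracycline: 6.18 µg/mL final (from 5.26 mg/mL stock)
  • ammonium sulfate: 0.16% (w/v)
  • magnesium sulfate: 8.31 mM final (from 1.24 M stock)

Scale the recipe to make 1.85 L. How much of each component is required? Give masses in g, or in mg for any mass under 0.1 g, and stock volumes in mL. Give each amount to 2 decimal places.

ammonium chloride 4.21 g; IPTG 18.50 mL; sodium thiosulfate 6.03 g; tetracycline 2.17 mL; ammonium sulfate 2.96 g; magnesium sulfate 12.40 mL

Working volume: 1.85 L.
ammonium chloride: 42.5 mmol/L × 53.49 g/mol × 1.85 L ÷ 1000 = 4.21 g
IPTG: dilute stock: 1.34 mM × 1850 mL ÷ 134 mM = 18.50 mL
sodium thiosulfate: 0.326 g per 100 mL × 1850 mL ÷ 100 = 6.03 g
tetracycline: dilute stock: 6.18 µg/mL × 1850 mL ÷ 5260 µg/mL = 2.17 mL
ammonium sulfate: 0.16% w/v = 1.6 g/L → 1.6 × 1.85 L = 2.96 g
magnesium sulfate: C1V1 = C2V2 → 8.31 mM × 1850 mL ÷ 1240 mM = 12.40 mL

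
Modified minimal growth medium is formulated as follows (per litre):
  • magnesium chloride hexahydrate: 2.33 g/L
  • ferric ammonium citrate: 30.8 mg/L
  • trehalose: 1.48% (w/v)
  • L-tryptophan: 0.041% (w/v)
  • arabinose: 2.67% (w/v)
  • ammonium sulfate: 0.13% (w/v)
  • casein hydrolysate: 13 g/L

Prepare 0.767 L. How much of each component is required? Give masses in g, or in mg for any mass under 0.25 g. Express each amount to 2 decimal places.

Scale factor relative to 1 L: 0.767.
magnesium chloride hexahydrate: 2.33 g/L × 0.767 L = 1.79 g
ferric ammonium citrate: 30.8 mg/L × 0.767 L = 23.62 mg
trehalose: 1.48 g per 100 mL × 767 mL ÷ 100 = 11.35 g
L-tryptophan: 0.041 g per 100 mL × 767 mL ÷ 100 = 0.31 g
arabinose: 2.67% w/v = 26.7 g/L → 26.7 × 0.767 L = 20.48 g
ammonium sulfate: 0.13% w/v = 1.3 g/L → 1.3 × 0.767 L = 1.00 g
casein hydrolysate: 13 g/L × 0.767 L = 9.97 g

magnesium chloride hexahydrate 1.79 g; ferric ammonium citrate 23.62 mg; trehalose 11.35 g; L-tryptophan 0.31 g; arabinose 20.48 g; ammonium sulfate 1.00 g; casein hydrolysate 9.97 g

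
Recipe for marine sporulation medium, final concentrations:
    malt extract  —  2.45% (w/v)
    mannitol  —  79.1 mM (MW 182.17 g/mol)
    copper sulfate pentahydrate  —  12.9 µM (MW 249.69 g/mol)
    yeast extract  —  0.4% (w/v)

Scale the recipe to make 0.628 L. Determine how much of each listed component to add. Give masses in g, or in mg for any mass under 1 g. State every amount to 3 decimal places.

malt extract 15.386 g; mannitol 9.049 g; copper sulfate pentahydrate 2.023 mg; yeast extract 2.512 g

Working volume: 0.628 L.
malt extract: 2.45 g per 100 mL × 628 mL ÷ 100 = 15.386 g
mannitol: 79.1 mmol/L × 182.17 g/mol × 0.628 L ÷ 1000 = 9.049 g
copper sulfate pentahydrate: 12.9 µmol/L × 249.69 g/mol × 0.628 L ÷ 1000 = 2.023 mg
yeast extract: 0.4% w/v = 4 g/L → 4 × 0.628 L = 2.512 g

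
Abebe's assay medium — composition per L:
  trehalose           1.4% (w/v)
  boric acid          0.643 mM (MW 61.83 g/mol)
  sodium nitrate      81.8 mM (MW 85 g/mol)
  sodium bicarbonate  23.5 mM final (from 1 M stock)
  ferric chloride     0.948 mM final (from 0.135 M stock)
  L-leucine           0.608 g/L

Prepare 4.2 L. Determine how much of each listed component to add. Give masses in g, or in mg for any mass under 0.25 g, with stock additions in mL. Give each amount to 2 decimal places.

Scale factor relative to 1 L: 4.2.
trehalose: 1.4% w/v = 14 g/L → 14 × 4.2 L = 58.80 g
boric acid: 0.643 mmol/L × 61.83 mg/mmol × 4.2 L = 166.98 mg
sodium nitrate: 81.8 mmol/L × 85 g/mol × 4.2 L ÷ 1000 = 29.20 g
sodium bicarbonate: C1V1 = C2V2 → 23.5 mM × 4200 mL ÷ 1000 mM = 98.70 mL
ferric chloride: dilute stock: 0.948 mM × 4200 mL ÷ 135 mM = 29.49 mL
L-leucine: 0.608 g/L × 4.2 L = 2.55 g

trehalose 58.80 g; boric acid 166.98 mg; sodium nitrate 29.20 g; sodium bicarbonate 98.70 mL; ferric chloride 29.49 mL; L-leucine 2.55 g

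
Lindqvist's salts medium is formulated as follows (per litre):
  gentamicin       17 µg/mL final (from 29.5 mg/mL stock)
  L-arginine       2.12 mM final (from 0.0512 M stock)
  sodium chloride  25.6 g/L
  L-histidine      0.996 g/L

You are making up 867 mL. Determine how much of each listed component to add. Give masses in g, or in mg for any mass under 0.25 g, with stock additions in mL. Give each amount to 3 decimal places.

Target volume = 867 mL = 0.867 L.
gentamicin: dilute stock: 17 µg/mL × 867 mL ÷ 29500 µg/mL = 0.500 mL
L-arginine: C1V1 = C2V2 → 2.12 mM × 867 mL ÷ 51.2 mM = 35.899 mL
sodium chloride: 25.6 g/L × 0.867 L = 22.195 g
L-histidine: 0.996 g/L × 0.867 L = 0.864 g

gentamicin 0.500 mL; L-arginine 35.899 mL; sodium chloride 22.195 g; L-histidine 0.864 g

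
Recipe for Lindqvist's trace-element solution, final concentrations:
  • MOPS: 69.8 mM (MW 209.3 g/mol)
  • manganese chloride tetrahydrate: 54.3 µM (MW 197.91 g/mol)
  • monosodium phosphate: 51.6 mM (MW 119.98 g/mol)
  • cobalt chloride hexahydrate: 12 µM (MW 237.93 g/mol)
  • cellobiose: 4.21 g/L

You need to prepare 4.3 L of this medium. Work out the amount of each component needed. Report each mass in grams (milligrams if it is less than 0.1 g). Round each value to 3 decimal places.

MOPS 62.819 g; manganese chloride tetrahydrate 46.210 mg; monosodium phosphate 26.621 g; cobalt chloride hexahydrate 12.277 mg; cellobiose 18.103 g

Scale factor relative to 1 L: 4.3.
MOPS: 69.8 mmol/L × 209.3 g/mol × 4.3 L ÷ 1000 = 62.819 g
manganese chloride tetrahydrate: 54.3 µmol/L × 197.91 g/mol × 4.3 L ÷ 1000 = 46.210 mg
monosodium phosphate: 51.6 mmol/L × 119.98 g/mol × 4.3 L ÷ 1000 = 26.621 g
cobalt chloride hexahydrate: 12 µmol/L × 237.93 g/mol × 4.3 L ÷ 1000 = 12.277 mg
cellobiose: 4.21 g/L × 4.3 L = 18.103 g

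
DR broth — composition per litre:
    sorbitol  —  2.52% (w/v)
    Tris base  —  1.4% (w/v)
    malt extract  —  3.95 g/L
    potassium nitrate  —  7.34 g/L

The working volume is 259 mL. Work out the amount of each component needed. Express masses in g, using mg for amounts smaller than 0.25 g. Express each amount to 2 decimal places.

Working volume: 259 mL = 0.259 L.
sorbitol: 2.52 g per 100 mL × 259 mL ÷ 100 = 6.53 g
Tris base: 1.4% w/v = 14 g/L → 14 × 0.259 L = 3.63 g
malt extract: 3.95 g/L × 0.259 L = 1.02 g
potassium nitrate: 7.34 g/L × 0.259 L = 1.90 g

sorbitol 6.53 g; Tris base 3.63 g; malt extract 1.02 g; potassium nitrate 1.90 g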